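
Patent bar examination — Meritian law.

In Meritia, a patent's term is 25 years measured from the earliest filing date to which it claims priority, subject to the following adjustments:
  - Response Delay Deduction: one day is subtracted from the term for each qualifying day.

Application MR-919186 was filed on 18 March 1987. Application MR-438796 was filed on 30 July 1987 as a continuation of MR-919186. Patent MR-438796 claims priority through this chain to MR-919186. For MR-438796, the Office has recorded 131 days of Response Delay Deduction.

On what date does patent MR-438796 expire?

November 8, 2011

Earliest priority filing: 18 March 1987.
Base term: 18 March 1987 + 25 years → 18 March 2012.
Response Delay Deduction: −131 days → 8 November 2011.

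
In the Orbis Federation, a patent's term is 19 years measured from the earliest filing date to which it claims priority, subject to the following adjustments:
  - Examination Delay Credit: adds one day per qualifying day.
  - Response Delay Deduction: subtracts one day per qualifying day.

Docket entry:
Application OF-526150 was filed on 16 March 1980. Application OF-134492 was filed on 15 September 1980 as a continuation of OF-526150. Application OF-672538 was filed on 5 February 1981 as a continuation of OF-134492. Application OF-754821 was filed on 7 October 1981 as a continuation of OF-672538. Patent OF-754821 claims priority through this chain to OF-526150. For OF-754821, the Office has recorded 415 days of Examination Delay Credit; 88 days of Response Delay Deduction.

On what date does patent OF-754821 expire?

2000-02-06

Earliest priority filing: 16 March 1980.
Base term: 16 March 1980 + 19 years → 16 March 1999.
Examination Delay Credit: +415 days → 4 May 2000.
Response Delay Deduction: −88 days → 6 February 2000.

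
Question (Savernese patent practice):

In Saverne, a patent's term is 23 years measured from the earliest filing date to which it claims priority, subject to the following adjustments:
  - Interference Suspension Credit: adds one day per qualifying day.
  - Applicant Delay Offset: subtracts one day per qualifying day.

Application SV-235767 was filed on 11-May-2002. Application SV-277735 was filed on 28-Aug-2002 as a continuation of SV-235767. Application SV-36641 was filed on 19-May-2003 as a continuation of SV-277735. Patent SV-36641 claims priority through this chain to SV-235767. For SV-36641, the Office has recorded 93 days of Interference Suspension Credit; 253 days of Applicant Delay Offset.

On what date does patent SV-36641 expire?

2024-12-02

Earliest priority filing: 11 May 2002.
Base term: 11 May 2002 + 23 years → 11 May 2025.
Interference Suspension Credit: +93 days → 12 August 2025.
Applicant Delay Offset: −253 days → 2 December 2024.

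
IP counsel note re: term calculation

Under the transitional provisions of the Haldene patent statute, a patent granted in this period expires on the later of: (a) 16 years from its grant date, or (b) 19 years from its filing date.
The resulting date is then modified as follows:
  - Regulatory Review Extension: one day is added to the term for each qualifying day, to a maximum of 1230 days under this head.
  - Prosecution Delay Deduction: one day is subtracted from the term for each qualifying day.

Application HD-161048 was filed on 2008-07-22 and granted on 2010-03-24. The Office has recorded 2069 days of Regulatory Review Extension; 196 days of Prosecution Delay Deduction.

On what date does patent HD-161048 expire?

(a) grant + 16 years → 24 March 2026.
(b) filing + 19 years → 22 July 2027.
Later of the two: 22 July 2027.
Regulatory Review Extension: 2069 days claimed exceeds the 1230-day cap, so +1230 days → 3 December 2030.
Prosecution Delay Deduction: −196 days → 21 May 2030.

2030-05-21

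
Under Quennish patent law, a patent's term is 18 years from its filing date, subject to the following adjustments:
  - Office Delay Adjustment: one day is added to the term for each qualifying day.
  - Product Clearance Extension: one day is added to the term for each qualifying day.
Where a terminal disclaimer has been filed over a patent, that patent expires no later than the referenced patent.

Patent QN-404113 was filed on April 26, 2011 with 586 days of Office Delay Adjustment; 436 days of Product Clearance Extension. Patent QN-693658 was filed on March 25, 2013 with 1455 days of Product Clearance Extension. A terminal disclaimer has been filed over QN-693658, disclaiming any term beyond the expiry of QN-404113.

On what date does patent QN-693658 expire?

February 12, 2032

Natural term of QN-693658:
  Base: filing + 18 years → 25 March 2031.
  Product Clearance Extension: +1455 days → 19 March 2035.
Expiry of referenced patent QN-404113:
  Base: filing + 18 years → 26 April 2029.
  Office Delay Adjustment: +586 days → 3 December 2030.
  Product Clearance Extension: +436 days → 12 February 2032.
Terminal disclaimer: QN-693658 expires on the earlier of 19 March 2035 and 12 February 2032.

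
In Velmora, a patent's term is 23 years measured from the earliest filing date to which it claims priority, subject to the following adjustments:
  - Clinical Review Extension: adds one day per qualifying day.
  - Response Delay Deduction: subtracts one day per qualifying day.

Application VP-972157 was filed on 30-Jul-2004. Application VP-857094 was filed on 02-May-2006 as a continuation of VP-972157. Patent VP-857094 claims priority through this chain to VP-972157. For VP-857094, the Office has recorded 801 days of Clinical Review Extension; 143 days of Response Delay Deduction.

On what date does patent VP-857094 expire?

2029-05-18

Earliest priority filing: 30 July 2004.
Base term: 30 July 2004 + 23 years → 30 July 2027.
Clinical Review Extension: +801 days → 8 October 2029.
Response Delay Deduction: −143 days → 18 May 2029.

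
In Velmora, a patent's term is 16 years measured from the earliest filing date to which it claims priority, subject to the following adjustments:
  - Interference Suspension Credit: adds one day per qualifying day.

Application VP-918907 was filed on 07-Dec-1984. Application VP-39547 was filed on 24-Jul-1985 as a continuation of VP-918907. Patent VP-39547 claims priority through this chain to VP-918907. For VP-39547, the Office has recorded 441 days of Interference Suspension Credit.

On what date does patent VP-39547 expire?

2002-02-21

Earliest priority filing: 7 December 1984.
Base term: 7 December 1984 + 16 years → 7 December 2000.
Interference Suspension Credit: +441 days → 21 February 2002.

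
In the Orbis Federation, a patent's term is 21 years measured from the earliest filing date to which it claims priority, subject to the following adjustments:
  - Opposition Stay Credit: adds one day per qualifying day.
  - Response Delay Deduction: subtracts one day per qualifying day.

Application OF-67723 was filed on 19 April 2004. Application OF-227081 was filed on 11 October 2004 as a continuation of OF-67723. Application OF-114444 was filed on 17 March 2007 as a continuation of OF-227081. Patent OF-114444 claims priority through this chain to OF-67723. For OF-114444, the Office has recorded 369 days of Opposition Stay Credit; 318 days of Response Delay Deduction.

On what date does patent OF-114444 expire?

2025-06-09

Earliest priority filing: 19 April 2004.
Base term: 19 April 2004 + 21 years → 19 April 2025.
Opposition Stay Credit: +369 days → 23 April 2026.
Response Delay Deduction: −318 days → 9 June 2025.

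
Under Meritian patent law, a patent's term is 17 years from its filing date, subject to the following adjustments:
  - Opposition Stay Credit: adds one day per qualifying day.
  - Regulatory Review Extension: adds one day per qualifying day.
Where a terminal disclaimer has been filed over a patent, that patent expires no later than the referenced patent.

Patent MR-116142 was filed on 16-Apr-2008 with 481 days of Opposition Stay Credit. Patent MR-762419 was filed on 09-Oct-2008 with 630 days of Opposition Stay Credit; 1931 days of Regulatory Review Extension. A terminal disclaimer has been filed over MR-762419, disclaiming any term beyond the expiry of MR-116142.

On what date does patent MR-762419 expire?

August 10, 2026

Natural term of MR-762419:
  Base: filing + 17 years → 9 October 2025.
  Opposition Stay Credit: +630 days → 1 July 2027.
  Regulatory Review Extension: +1931 days → 13 October 2032.
Expiry of referenced patent MR-116142:
  Base: filing + 17 years → 16 April 2025.
  Opposition Stay Credit: +481 days → 10 August 2026.
Terminal disclaimer: MR-762419 expires on the earlier of 13 October 2032 and 10 August 2026.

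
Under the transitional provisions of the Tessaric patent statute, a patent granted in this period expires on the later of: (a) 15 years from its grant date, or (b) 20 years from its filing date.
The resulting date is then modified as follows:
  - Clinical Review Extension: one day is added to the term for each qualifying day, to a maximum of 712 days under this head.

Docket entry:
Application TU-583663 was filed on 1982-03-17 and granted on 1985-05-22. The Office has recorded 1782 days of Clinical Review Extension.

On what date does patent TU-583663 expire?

February 27, 2004

(a) grant + 15 years → 22 May 2000.
(b) filing + 20 years → 17 March 2002.
Later of the two: 17 March 2002.
Clinical Review Extension: 1782 days claimed exceeds the 712-day cap, so +712 days → 27 February 2004.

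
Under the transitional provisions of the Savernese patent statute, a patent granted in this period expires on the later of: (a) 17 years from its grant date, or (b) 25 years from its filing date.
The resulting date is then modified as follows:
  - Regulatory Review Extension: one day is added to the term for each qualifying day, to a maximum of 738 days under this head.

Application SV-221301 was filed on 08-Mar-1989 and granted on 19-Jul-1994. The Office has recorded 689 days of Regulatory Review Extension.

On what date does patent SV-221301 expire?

2016-01-26

(a) grant + 17 years → 19 July 2011.
(b) filing + 25 years → 8 March 2014.
Later of the two: 8 March 2014.
Regulatory Review Extension: 689 days (within the 738-day cap) → +689 days → 26 January 2016.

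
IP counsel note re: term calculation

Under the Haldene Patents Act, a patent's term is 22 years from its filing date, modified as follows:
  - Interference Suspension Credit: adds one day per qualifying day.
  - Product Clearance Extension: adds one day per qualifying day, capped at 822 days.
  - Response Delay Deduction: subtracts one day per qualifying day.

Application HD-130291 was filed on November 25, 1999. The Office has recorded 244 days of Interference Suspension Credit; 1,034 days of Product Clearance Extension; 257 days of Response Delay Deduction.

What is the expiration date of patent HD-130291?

February 12, 2024

Base term: filing date + 22 years → 25 November 2021.
Interference Suspension Credit: +244 days → 27 July 2022.
Product Clearance Extension: 1034 days claimed exceeds the 822-day cap, so +822 days → 26 October 2024.
Response Delay Deduction: −257 days → 12 February 2024.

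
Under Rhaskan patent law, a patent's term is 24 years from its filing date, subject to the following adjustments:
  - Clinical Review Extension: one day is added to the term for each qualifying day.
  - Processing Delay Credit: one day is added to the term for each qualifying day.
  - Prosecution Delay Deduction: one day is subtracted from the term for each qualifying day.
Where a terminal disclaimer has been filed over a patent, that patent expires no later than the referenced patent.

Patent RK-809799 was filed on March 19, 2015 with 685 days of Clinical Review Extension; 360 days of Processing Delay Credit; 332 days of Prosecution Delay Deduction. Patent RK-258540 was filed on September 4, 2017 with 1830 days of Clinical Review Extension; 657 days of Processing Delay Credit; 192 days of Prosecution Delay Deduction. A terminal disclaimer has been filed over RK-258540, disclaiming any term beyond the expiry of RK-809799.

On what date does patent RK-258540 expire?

Natural term of RK-258540:
  Base: filing + 24 years → 4 September 2041.
  Clinical Review Extension: +1830 days → 8 September 2046.
  Processing Delay Credit: +657 days → 26 June 2048.
  Prosecution Delay Deduction: −192 days → 17 December 2047.
Expiry of referenced patent RK-809799:
  Base: filing + 24 years → 19 March 2039.
  Clinical Review Extension: +685 days → 1 February 2041.
  Processing Delay Credit: +360 days → 27 January 2042.
  Prosecution Delay Deduction: −332 days → 1 March 2041.
Terminal disclaimer: RK-258540 expires on the earlier of 17 December 2047 and 1 March 2041.

March 1, 2041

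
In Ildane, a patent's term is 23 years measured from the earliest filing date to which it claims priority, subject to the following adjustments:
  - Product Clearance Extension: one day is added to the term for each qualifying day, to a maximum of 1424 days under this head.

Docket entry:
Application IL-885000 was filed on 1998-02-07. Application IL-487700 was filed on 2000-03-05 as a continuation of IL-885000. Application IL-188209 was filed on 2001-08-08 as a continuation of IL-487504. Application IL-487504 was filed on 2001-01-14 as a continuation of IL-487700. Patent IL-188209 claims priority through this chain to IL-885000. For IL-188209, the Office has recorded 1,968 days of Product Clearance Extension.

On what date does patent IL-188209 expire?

2025-01-01

Earliest priority filing: 7 February 1998.
Base term: 7 February 1998 + 23 years → 7 February 2021.
Product Clearance Extension: 1968 days claimed exceeds the 1424-day cap, so +1424 days → 1 January 2025.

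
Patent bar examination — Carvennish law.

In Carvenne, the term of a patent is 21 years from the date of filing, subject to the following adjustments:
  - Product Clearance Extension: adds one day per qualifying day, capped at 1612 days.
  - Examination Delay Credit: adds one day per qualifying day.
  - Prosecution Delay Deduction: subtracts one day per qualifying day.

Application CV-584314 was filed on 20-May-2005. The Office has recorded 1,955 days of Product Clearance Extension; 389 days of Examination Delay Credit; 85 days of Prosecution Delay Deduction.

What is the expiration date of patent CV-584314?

Base term: filing date + 21 years → 20 May 2026.
Product Clearance Extension: 1955 days claimed exceeds the 1612-day cap, so +1612 days → 18 October 2030.
Examination Delay Credit: +389 days → 11 November 2031.
Prosecution Delay Deduction: −85 days → 18 August 2031.

2031-08-18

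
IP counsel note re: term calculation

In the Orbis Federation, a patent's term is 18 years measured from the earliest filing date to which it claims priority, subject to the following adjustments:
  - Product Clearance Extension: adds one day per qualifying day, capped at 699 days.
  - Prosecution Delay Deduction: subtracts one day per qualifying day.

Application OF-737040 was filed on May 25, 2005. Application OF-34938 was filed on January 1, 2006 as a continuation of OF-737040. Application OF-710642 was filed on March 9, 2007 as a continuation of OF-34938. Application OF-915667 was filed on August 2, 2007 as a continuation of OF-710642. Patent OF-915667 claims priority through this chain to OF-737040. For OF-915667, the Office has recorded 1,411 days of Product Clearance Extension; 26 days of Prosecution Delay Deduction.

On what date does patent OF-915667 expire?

Earliest priority filing: 25 May 2005.
Base term: 25 May 2005 + 18 years → 25 May 2023.
Product Clearance Extension: 1411 days claimed exceeds the 699-day cap, so +699 days → 23 April 2025.
Prosecution Delay Deduction: −26 days → 28 March 2025.

2025-03-28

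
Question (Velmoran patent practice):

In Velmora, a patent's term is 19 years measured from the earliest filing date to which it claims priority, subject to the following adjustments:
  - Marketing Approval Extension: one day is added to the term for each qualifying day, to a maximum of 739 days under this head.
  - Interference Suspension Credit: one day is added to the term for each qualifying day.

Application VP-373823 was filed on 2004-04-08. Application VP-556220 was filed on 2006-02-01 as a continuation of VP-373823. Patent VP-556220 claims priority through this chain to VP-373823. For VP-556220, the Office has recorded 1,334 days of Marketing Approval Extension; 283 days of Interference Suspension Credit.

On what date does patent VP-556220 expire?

Earliest priority filing: 8 April 2004.
Base term: 8 April 2004 + 19 years → 8 April 2023.
Marketing Approval Extension: 1334 days claimed exceeds the 739-day cap, so +739 days → 16 April 2025.
Interference Suspension Credit: +283 days → 24 January 2026.

January 24, 2026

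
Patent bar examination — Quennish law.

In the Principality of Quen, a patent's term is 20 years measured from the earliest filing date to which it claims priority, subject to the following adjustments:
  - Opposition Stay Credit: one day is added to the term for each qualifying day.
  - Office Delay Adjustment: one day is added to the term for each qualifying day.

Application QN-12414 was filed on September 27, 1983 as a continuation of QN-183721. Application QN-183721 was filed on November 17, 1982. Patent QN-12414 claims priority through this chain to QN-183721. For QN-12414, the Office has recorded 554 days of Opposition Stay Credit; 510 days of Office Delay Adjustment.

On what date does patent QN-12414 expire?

October 16, 2005

Earliest priority filing: 17 November 1982.
Base term: 17 November 1982 + 20 years → 17 November 2002.
Opposition Stay Credit: +554 days → 24 May 2004.
Office Delay Adjustment: +510 days → 16 October 2005.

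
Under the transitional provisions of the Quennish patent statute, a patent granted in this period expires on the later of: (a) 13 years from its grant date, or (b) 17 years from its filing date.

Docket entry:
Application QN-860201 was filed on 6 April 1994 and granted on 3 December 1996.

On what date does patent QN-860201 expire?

April 6, 2011

(a) grant + 13 years → 3 December 2009.
(b) filing + 17 years → 6 April 2011.
Later of the two: 6 April 2011.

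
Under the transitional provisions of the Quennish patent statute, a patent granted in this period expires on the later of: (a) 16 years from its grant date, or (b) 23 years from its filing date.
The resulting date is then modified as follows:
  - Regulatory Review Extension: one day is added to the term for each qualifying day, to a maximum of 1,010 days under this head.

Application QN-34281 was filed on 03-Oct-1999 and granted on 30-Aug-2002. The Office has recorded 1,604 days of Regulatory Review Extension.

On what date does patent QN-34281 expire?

(a) grant + 16 years → 30 August 2018.
(b) filing + 23 years → 3 October 2022.
Later of the two: 3 October 2022.
Regulatory Review Extension: 1604 days claimed exceeds the 1010-day cap, so +1010 days → 9 July 2025.

2025-07-09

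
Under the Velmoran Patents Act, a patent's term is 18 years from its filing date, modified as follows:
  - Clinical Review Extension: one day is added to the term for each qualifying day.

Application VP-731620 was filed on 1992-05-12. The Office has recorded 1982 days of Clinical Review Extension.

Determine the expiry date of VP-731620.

Base term: filing date + 18 years → 12 May 2010.
Clinical Review Extension: +1982 days → 15 October 2015.

October 15, 2015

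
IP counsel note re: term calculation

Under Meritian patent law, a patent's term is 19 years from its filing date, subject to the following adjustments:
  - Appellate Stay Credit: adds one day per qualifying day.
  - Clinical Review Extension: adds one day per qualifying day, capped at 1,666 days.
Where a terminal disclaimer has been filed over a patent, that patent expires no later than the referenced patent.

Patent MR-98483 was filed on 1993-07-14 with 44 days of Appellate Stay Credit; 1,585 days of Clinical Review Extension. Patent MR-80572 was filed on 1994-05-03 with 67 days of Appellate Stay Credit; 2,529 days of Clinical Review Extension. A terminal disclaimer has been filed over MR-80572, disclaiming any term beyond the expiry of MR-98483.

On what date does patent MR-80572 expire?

2016-12-29

Natural term of MR-80572:
  Base: filing + 19 years → 3 May 2013.
  Appellate Stay Credit: +67 days → 9 July 2013.
  Clinical Review Extension: 2529 days claimed exceeds the 1666-day cap, so +1666 days → 30 January 2018.
Expiry of referenced patent MR-98483:
  Base: filing + 19 years → 14 July 2012.
  Appellate Stay Credit: +44 days → 27 August 2012.
  Clinical Review Extension: 1585 days (within the 1666-day cap) → +1585 days → 29 December 2016.
Terminal disclaimer: MR-80572 expires on the earlier of 30 January 2018 and 29 December 2016.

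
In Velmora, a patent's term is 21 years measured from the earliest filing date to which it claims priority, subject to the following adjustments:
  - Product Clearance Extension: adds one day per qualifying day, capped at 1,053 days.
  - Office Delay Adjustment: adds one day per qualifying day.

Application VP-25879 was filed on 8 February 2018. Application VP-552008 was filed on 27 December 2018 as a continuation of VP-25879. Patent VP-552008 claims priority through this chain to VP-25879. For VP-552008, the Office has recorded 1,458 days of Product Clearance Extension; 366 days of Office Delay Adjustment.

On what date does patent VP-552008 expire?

2042-12-28

Earliest priority filing: 8 February 2018.
Base term: 8 February 2018 + 21 years → 8 February 2039.
Product Clearance Extension: 1458 days claimed exceeds the 1053-day cap, so +1053 days → 27 December 2041.
Office Delay Adjustment: +366 days → 28 December 2042.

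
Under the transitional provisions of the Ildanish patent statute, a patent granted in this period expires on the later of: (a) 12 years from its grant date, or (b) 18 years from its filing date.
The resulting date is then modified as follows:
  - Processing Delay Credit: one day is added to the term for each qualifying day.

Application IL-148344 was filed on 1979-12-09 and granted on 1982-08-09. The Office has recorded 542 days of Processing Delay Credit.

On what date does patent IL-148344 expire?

(a) grant + 12 years → 9 August 1994.
(b) filing + 18 years → 9 December 1997.
Later of the two: 9 December 1997.
Processing Delay Credit: +542 days → 4 June 1999.

June 4, 1999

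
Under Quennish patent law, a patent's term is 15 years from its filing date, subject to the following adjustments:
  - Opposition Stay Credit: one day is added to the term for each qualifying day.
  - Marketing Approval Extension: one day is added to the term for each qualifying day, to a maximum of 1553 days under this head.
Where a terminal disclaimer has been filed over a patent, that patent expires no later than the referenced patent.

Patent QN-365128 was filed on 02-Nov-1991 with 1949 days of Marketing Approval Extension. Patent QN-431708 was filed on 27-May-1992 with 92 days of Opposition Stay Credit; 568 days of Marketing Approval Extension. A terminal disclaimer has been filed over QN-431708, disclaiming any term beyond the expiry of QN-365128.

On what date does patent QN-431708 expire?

Natural term of QN-431708:
  Base: filing + 15 years → 27 May 2007.
  Opposition Stay Credit: +92 days → 27 August 2007.
  Marketing Approval Extension: 568 days (within the 1553-day cap) → +568 days → 17 March 2009.
Expiry of referenced patent QN-365128:
  Base: filing + 15 years → 2 November 2006.
  Marketing Approval Extension: 1949 days claimed exceeds the 1553-day cap, so +1553 days → 2 February 2011.
Terminal disclaimer: QN-431708 expires on the earlier of 17 March 2009 and 2 February 2011.

2009-03-17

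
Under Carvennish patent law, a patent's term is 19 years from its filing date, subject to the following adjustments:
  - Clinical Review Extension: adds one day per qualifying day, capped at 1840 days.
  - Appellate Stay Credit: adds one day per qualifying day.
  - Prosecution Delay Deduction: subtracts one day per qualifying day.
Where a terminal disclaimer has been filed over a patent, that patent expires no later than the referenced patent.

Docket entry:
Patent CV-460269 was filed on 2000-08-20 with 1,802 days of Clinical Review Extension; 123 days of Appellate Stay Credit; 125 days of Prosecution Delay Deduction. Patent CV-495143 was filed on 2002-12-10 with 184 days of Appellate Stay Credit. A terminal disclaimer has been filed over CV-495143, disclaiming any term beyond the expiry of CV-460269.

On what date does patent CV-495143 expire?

Natural term of CV-495143:
  Base: filing + 19 years → 10 December 2021.
  Appellate Stay Credit: +184 days → 12 June 2022.
Expiry of referenced patent CV-460269:
  Base: filing + 19 years → 20 August 2019.
  Clinical Review Extension: 1802 days (within the 1840-day cap) → +1802 days → 26 July 2024.
  Appellate Stay Credit: +123 days → 26 November 2024.
  Prosecution Delay Deduction: −125 days → 24 July 2024.
Terminal disclaimer: CV-495143 expires on the earlier of 12 June 2022 and 24 July 2024.

2022-06-12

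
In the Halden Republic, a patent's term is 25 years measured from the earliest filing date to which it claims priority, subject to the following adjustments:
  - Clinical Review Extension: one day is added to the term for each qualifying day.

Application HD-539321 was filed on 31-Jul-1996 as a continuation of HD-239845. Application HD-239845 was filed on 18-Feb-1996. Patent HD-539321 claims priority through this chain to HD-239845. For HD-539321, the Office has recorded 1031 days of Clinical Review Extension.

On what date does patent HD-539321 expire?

2023-12-16

Earliest priority filing: 18 February 1996.
Base term: 18 February 1996 + 25 years → 18 February 2021.
Clinical Review Extension: +1031 days → 16 December 2023.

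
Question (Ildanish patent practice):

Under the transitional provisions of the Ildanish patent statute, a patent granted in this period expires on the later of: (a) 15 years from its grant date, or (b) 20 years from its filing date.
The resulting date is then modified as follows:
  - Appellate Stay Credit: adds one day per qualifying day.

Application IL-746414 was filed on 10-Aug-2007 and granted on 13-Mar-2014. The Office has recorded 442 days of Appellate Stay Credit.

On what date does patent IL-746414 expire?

2030-05-29

(a) grant + 15 years → 13 March 2029.
(b) filing + 20 years → 10 August 2027.
Later of the two: 13 March 2029.
Appellate Stay Credit: +442 days → 29 May 2030.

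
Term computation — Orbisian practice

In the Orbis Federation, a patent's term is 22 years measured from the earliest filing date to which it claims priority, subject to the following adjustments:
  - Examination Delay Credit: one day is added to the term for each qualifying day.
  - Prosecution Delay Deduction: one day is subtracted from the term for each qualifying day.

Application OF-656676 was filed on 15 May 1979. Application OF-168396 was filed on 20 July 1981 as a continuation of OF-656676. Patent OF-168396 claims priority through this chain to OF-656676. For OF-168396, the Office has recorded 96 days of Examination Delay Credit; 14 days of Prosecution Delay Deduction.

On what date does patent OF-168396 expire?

2001-08-05

Earliest priority filing: 15 May 1979.
Base term: 15 May 1979 + 22 years → 15 May 2001.
Examination Delay Credit: +96 days → 19 August 2001.
Prosecution Delay Deduction: −14 days → 5 August 2001.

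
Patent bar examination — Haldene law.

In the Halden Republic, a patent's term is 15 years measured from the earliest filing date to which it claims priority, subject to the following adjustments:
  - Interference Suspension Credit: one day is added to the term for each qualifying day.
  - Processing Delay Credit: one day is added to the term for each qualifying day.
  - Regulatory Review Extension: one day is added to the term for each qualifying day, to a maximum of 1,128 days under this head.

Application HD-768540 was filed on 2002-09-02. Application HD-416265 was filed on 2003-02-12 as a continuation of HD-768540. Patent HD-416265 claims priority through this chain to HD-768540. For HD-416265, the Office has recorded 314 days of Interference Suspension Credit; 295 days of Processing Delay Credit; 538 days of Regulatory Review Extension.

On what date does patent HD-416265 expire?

October 23, 2020

Earliest priority filing: 2 September 2002.
Base term: 2 September 2002 + 15 years → 2 September 2017.
Interference Suspension Credit: +314 days → 13 July 2018.
Processing Delay Credit: +295 days → 4 May 2019.
Regulatory Review Extension: 538 days (within the 1128-day cap) → +538 days → 23 October 2020.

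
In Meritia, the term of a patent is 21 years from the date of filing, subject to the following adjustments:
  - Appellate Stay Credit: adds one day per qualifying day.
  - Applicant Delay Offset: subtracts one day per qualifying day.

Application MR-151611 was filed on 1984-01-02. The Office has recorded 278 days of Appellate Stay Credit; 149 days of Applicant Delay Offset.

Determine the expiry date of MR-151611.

2005-05-11

Base term: filing date + 21 years → 2 January 2005.
Appellate Stay Credit: +278 days → 7 October 2005.
Applicant Delay Offset: −149 days → 11 May 2005.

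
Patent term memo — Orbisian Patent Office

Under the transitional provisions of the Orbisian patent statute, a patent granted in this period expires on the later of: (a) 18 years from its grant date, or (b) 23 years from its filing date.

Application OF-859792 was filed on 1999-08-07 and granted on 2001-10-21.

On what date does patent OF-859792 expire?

(a) grant + 18 years → 21 October 2019.
(b) filing + 23 years → 7 August 2022.
Later of the two: 7 August 2022.

August 7, 2022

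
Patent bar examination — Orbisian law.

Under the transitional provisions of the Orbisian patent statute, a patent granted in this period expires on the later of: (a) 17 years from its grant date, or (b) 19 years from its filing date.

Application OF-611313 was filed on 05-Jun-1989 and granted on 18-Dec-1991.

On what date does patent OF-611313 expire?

2008-12-18

(a) grant + 17 years → 18 December 2008.
(b) filing + 19 years → 5 June 2008.
Later of the two: 18 December 2008.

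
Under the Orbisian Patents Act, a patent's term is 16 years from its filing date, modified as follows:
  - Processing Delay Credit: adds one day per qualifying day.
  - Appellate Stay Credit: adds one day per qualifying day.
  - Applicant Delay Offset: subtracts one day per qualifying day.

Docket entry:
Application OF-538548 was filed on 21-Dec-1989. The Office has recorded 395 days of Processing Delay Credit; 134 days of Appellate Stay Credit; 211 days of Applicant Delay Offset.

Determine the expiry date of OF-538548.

November 4, 2006

Base term: filing date + 16 years → 21 December 2005.
Processing Delay Credit: +395 days → 20 January 2007.
Appellate Stay Credit: +134 days → 3 June 2007.
Applicant Delay Offset: −211 days → 4 November 2006.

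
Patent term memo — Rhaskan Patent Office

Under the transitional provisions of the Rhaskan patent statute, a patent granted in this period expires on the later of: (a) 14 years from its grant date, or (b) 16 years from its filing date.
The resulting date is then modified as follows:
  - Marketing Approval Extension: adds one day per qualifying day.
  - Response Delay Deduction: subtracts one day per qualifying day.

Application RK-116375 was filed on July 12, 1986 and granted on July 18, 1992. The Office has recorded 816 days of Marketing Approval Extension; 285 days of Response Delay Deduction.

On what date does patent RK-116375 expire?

(a) grant + 14 years → 18 July 2006.
(b) filing + 16 years → 12 July 2002.
Later of the two: 18 July 2006.
Marketing Approval Extension: +816 days → 11 October 2008.
Response Delay Deduction: −285 days → 31 December 2007.

2007-12-31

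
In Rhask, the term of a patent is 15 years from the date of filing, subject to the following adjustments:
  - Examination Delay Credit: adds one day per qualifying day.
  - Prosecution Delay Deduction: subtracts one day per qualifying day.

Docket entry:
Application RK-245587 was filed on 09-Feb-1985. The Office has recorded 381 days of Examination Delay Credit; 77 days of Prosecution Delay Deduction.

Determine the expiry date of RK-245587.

Base term: filing date + 15 years → 9 February 2000.
Examination Delay Credit: +381 days → 24 February 2001.
Prosecution Delay Deduction: −77 days → 9 December 2000.

2000-12-09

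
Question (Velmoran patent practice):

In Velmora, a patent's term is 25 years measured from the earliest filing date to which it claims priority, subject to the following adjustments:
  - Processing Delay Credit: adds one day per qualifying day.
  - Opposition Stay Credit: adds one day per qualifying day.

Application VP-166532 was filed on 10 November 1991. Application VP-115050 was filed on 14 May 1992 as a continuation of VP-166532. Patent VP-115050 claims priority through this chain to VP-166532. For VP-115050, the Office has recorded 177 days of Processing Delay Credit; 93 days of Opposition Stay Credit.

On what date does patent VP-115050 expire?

August 7, 2017

Earliest priority filing: 10 November 1991.
Base term: 10 November 1991 + 25 years → 10 November 2016.
Processing Delay Credit: +177 days → 6 May 2017.
Opposition Stay Credit: +93 days → 7 August 2017.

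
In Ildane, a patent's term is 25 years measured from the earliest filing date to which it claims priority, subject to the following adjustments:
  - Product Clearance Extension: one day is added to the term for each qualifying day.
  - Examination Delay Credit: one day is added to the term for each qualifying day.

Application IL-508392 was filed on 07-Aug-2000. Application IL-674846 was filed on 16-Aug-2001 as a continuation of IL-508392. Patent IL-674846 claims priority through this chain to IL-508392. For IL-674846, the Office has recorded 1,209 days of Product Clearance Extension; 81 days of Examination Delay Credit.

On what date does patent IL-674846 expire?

Earliest priority filing: 7 August 2000.
Base term: 7 August 2000 + 25 years → 7 August 2025.
Product Clearance Extension: +1209 days → 28 November 2028.
Examination Delay Credit: +81 days → 17 February 2029.

2029-02-17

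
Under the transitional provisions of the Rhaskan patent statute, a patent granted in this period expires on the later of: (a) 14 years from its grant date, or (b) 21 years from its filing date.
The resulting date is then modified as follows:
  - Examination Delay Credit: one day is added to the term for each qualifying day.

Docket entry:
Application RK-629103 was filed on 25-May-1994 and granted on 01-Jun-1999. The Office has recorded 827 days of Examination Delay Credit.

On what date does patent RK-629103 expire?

(a) grant + 14 years → 1 June 2013.
(b) filing + 21 years → 25 May 2015.
Later of the two: 25 May 2015.
Examination Delay Credit: +827 days → 29 August 2017.

2017-08-29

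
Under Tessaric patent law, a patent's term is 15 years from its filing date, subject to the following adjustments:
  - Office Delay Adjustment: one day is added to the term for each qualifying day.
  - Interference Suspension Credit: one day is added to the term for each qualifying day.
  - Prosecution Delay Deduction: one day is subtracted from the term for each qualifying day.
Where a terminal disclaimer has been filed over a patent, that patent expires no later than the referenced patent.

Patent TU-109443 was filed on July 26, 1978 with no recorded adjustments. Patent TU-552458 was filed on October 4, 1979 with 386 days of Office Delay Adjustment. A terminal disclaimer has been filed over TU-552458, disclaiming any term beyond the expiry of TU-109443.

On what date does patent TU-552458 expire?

Natural term of TU-552458:
  Base: filing + 15 years → 4 October 1994.
  Office Delay Adjustment: +386 days → 25 October 1995.
Expiry of referenced patent TU-109443:
  Base: filing + 15 years → 26 July 1993.
Terminal disclaimer: TU-552458 expires on the earlier of 25 October 1995 and 26 July 1993.

1993-07-26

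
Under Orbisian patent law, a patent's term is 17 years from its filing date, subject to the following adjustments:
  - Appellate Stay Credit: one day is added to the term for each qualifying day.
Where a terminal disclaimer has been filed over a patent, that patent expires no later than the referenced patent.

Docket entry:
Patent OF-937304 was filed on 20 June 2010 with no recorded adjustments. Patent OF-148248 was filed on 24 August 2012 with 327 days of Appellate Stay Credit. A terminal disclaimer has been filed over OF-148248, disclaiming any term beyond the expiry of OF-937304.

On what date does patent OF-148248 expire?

Natural term of OF-148248:
  Base: filing + 17 years → 24 August 2029.
  Appellate Stay Credit: +327 days → 17 July 2030.
Expiry of referenced patent OF-937304:
  Base: filing + 17 years → 20 June 2027.
Terminal disclaimer: OF-148248 expires on the earlier of 17 July 2030 and 20 June 2027.

2027-06-20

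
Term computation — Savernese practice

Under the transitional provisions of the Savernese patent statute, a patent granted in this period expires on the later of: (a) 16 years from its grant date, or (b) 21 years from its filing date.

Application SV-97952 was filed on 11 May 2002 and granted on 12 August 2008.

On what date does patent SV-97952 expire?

2024-08-12

(a) grant + 16 years → 12 August 2024.
(b) filing + 21 years → 11 May 2023.
Later of the two: 12 August 2024.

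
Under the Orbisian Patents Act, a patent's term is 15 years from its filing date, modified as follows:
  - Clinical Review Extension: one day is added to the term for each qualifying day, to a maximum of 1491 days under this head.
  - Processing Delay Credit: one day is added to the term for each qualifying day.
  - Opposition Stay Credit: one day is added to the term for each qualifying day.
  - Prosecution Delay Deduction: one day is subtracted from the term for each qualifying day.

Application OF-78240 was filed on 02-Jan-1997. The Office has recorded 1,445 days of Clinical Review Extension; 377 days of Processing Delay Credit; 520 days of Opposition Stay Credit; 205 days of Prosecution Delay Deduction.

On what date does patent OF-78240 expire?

November 8, 2017

Base term: filing date + 15 years → 2 January 2012.
Clinical Review Extension: 1445 days (within the 1491-day cap) → +1445 days → 17 December 2015.
Processing Delay Credit: +377 days → 28 December 2016.
Opposition Stay Credit: +520 days → 1 June 2018.
Prosecution Delay Deduction: −205 days → 8 November 2017.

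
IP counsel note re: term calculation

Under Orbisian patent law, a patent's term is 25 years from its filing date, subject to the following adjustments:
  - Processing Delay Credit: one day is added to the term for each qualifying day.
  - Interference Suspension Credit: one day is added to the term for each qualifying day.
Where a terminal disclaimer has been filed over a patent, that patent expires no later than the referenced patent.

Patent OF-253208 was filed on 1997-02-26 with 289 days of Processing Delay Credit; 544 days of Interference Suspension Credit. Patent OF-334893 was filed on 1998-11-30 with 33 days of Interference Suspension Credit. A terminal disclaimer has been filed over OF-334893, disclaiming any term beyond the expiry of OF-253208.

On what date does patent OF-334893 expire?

Natural term of OF-334893:
  Base: filing + 25 years → 30 November 2023.
  Interference Suspension Credit: +33 days → 2 January 2024.
Expiry of referenced patent OF-253208:
  Base: filing + 25 years → 26 February 2022.
  Processing Delay Credit: +289 days → 12 December 2022.
  Interference Suspension Credit: +544 days → 8 June 2024.
Terminal disclaimer: OF-334893 expires on the earlier of 2 January 2024 and 8 June 2024.

2024-01-02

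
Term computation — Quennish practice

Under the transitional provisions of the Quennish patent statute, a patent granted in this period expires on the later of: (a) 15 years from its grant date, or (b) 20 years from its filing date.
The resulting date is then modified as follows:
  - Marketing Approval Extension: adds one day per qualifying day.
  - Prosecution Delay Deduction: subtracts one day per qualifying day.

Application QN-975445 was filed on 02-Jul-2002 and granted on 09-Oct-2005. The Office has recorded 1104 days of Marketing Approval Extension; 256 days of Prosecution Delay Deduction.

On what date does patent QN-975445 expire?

(a) grant + 15 years → 9 October 2020.
(b) filing + 20 years → 2 July 2022.
Later of the two: 2 July 2022.
Marketing Approval Extension: +1104 days → 10 July 2025.
Prosecution Delay Deduction: −256 days → 27 October 2024.

2024-10-27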